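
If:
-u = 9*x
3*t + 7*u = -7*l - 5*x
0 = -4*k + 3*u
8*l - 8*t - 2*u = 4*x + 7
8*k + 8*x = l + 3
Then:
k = 7047/16408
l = -150/2051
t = -2173/2051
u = 2349/4102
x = -261/4102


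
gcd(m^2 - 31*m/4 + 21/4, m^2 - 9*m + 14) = m - 7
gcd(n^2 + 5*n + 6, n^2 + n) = 1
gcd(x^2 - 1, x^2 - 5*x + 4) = x - 1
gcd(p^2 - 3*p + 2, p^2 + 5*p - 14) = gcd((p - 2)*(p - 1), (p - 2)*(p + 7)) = p - 2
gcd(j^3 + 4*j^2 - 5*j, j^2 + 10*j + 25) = j + 5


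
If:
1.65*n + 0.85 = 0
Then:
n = -0.52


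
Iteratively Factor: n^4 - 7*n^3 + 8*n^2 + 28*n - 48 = (n - 4)*(n^3 - 3*n^2 - 4*n + 12) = (n - 4)*(n - 3)*(n^2 - 4) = (n - 4)*(n - 3)*(n - 2)*(n + 2)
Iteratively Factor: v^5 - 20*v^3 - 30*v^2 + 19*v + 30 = (v + 3)*(v^4 - 3*v^3 - 11*v^2 + 3*v + 10) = (v + 2)*(v + 3)*(v^3 - 5*v^2 - v + 5) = (v + 1)*(v + 2)*(v + 3)*(v^2 - 6*v + 5) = (v - 5)*(v + 1)*(v + 2)*(v + 3)*(v - 1)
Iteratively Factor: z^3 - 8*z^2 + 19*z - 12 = (z - 4)*(z^2 - 4*z + 3) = (z - 4)*(z - 1)*(z - 3)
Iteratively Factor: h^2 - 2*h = (h - 2)*(h)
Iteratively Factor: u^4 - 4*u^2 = (u)*(u^3 - 4*u) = u*(u - 2)*(u^2 + 2*u) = u^2*(u - 2)*(u + 2)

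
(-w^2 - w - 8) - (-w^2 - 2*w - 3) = w - 5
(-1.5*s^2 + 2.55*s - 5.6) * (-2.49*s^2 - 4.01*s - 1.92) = 3.735*s^4 - 0.3345*s^3 + 6.5985*s^2 + 17.56*s + 10.752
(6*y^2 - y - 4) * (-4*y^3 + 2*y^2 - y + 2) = -24*y^5 + 16*y^4 + 8*y^3 + 5*y^2 + 2*y - 8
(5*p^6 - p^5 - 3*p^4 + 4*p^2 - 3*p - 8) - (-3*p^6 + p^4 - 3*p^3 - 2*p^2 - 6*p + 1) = 8*p^6 - p^5 - 4*p^4 + 3*p^3 + 6*p^2 + 3*p - 9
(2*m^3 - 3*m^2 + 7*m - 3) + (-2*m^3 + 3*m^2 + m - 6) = 8*m - 9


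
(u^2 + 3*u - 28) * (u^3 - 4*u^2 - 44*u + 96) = u^5 - u^4 - 84*u^3 + 76*u^2 + 1520*u - 2688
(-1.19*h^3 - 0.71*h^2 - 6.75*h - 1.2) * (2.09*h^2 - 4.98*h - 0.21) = -2.4871*h^5 + 4.4423*h^4 - 10.3218*h^3 + 31.2561*h^2 + 7.3935*h + 0.252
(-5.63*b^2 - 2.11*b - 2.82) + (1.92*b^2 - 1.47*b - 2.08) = -3.71*b^2 - 3.58*b - 4.9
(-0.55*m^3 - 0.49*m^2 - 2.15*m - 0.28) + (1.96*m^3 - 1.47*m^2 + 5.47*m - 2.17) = 1.41*m^3 - 1.96*m^2 + 3.32*m - 2.45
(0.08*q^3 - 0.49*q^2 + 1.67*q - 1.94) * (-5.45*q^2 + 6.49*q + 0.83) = -0.436*q^5 + 3.1897*q^4 - 12.2152*q^3 + 21.0046*q^2 - 11.2045*q - 1.6102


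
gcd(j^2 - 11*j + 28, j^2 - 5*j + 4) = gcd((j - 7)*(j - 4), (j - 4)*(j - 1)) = j - 4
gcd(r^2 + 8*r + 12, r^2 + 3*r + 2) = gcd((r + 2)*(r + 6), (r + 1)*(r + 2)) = r + 2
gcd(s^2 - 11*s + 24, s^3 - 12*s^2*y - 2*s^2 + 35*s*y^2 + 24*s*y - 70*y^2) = 1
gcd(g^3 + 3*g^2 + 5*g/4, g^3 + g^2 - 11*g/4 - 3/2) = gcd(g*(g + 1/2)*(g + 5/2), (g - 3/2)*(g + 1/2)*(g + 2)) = g + 1/2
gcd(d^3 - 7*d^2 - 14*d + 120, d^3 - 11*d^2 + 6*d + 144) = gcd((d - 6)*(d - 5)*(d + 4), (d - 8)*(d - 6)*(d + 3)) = d - 6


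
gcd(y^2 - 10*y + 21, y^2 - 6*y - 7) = y - 7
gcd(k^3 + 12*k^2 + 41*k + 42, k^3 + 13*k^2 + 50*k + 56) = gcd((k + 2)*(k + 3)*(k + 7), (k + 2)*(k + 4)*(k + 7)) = k^2 + 9*k + 14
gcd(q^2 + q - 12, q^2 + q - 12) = q^2 + q - 12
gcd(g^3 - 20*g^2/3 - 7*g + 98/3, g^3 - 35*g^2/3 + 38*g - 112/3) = g^2 - 9*g + 14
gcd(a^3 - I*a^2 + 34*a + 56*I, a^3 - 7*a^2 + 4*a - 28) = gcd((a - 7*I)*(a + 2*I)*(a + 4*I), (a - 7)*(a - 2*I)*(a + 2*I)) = a + 2*I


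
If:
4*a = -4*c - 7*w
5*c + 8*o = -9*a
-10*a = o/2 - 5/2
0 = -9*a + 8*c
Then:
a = 320/1163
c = 360/1163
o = -585/1163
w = -2720/8141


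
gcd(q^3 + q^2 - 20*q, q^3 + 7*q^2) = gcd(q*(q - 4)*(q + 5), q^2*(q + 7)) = q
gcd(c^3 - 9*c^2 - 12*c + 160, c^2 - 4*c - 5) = c - 5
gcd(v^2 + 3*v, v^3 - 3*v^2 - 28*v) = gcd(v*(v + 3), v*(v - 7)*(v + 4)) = v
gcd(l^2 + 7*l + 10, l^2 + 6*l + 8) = l + 2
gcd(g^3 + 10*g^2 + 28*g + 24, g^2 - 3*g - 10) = g + 2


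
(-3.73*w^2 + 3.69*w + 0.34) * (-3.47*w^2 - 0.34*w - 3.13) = 12.9431*w^4 - 11.5361*w^3 + 9.2405*w^2 - 11.6653*w - 1.0642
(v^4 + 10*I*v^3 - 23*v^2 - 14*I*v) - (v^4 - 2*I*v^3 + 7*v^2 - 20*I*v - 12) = 12*I*v^3 - 30*v^2 + 6*I*v + 12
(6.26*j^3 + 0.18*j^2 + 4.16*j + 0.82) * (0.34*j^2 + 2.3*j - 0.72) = 2.1284*j^5 + 14.4592*j^4 - 2.6788*j^3 + 9.7172*j^2 - 1.1092*j - 0.5904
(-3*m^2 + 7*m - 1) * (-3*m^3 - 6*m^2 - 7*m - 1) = 9*m^5 - 3*m^4 - 18*m^3 - 40*m^2 + 1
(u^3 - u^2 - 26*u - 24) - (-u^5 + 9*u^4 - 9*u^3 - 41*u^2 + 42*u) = u^5 - 9*u^4 + 10*u^3 + 40*u^2 - 68*u - 24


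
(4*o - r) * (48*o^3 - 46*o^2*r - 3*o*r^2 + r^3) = 192*o^4 - 232*o^3*r + 34*o^2*r^2 + 7*o*r^3 - r^4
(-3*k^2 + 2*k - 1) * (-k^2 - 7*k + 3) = 3*k^4 + 19*k^3 - 22*k^2 + 13*k - 3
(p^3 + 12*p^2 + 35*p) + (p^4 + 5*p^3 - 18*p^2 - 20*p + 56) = p^4 + 6*p^3 - 6*p^2 + 15*p + 56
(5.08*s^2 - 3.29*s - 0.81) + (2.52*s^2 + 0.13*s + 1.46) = 7.6*s^2 - 3.16*s + 0.65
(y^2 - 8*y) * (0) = 0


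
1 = 1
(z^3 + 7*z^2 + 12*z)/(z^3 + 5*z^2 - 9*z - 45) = z*(z + 4)/(z^2 + 2*z - 15)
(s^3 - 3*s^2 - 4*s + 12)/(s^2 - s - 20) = (-s^3 + 3*s^2 + 4*s - 12)/(-s^2 + s + 20)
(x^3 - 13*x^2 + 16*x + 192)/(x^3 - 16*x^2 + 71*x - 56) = (x^2 - 5*x - 24)/(x^2 - 8*x + 7)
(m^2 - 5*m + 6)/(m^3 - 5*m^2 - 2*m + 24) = (m - 2)/(m^2 - 2*m - 8)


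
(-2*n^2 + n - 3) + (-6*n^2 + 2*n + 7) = -8*n^2 + 3*n + 4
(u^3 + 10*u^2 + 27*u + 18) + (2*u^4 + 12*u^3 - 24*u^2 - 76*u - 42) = 2*u^4 + 13*u^3 - 14*u^2 - 49*u - 24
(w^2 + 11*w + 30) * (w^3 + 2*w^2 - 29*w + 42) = w^5 + 13*w^4 + 23*w^3 - 217*w^2 - 408*w + 1260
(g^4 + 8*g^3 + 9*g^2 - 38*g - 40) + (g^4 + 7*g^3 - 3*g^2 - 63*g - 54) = 2*g^4 + 15*g^3 + 6*g^2 - 101*g - 94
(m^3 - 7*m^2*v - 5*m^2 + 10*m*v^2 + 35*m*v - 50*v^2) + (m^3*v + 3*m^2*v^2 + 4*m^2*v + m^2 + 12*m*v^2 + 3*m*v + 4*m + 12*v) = m^3*v + m^3 + 3*m^2*v^2 - 3*m^2*v - 4*m^2 + 22*m*v^2 + 38*m*v + 4*m - 50*v^2 + 12*v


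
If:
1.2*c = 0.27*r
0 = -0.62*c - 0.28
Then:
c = -0.45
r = -2.01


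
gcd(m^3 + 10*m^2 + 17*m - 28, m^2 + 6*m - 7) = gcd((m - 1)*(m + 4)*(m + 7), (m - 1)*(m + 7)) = m^2 + 6*m - 7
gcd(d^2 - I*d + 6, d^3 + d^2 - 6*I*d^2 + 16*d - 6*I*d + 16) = d + 2*I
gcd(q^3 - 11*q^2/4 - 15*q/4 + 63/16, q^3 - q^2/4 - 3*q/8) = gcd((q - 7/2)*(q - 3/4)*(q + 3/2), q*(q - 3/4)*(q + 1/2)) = q - 3/4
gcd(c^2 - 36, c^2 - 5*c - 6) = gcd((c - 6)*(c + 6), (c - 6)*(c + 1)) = c - 6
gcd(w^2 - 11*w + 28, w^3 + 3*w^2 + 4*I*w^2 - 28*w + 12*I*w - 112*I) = w - 4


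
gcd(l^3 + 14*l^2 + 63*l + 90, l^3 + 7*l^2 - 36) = l^2 + 9*l + 18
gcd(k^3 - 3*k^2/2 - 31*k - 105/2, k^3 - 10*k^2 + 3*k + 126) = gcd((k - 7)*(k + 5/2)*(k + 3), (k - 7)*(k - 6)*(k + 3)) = k^2 - 4*k - 21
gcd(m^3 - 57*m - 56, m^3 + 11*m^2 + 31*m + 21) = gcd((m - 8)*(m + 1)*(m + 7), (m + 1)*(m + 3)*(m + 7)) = m^2 + 8*m + 7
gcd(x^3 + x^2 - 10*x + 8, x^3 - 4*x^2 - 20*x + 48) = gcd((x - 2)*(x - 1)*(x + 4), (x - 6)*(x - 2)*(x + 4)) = x^2 + 2*x - 8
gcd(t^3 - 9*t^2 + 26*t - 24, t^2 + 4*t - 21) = t - 3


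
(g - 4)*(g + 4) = g^2 - 16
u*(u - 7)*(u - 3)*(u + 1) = u^4 - 9*u^3 + 11*u^2 + 21*u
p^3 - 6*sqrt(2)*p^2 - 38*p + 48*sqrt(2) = (p - 8*sqrt(2))*(p - sqrt(2))*(p + 3*sqrt(2))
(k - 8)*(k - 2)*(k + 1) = k^3 - 9*k^2 + 6*k + 16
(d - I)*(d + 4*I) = d^2 + 3*I*d + 4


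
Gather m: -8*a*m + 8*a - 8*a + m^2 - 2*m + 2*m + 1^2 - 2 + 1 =-8*a*m + m^2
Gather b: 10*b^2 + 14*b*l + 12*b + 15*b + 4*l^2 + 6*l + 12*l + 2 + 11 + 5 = 10*b^2 + b*(14*l + 27) + 4*l^2 + 18*l + 18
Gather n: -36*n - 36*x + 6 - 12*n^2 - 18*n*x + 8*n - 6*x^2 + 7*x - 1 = -12*n^2 + n*(-18*x - 28) - 6*x^2 - 29*x + 5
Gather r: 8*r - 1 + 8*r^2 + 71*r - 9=8*r^2 + 79*r - 10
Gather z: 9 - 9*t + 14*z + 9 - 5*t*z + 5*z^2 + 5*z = -9*t + 5*z^2 + z*(19 - 5*t) + 18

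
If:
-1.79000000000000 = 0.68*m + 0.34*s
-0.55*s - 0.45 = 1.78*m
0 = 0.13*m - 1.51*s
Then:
No Solution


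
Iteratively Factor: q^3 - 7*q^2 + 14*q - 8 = (q - 1)*(q^2 - 6*q + 8) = (q - 4)*(q - 1)*(q - 2)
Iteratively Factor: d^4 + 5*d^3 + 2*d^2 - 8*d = (d)*(d^3 + 5*d^2 + 2*d - 8) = d*(d + 2)*(d^2 + 3*d - 4) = d*(d + 2)*(d + 4)*(d - 1)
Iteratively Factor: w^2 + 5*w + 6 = (w + 2)*(w + 3)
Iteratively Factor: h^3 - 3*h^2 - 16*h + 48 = (h - 4)*(h^2 + h - 12) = (h - 4)*(h - 3)*(h + 4)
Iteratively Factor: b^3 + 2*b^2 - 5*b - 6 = (b + 3)*(b^2 - b - 2) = (b - 2)*(b + 3)*(b + 1)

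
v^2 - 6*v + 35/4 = (v - 7/2)*(v - 5/2)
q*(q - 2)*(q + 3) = q^3 + q^2 - 6*q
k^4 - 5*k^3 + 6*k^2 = k^2*(k - 3)*(k - 2)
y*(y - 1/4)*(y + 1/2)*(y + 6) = y^4 + 25*y^3/4 + 11*y^2/8 - 3*y/4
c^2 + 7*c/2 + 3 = (c + 3/2)*(c + 2)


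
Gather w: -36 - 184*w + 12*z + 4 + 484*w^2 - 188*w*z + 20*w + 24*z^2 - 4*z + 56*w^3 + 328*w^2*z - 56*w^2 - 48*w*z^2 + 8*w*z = 56*w^3 + w^2*(328*z + 428) + w*(-48*z^2 - 180*z - 164) + 24*z^2 + 8*z - 32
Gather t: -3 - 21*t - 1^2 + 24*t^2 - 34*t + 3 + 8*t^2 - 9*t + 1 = 32*t^2 - 64*t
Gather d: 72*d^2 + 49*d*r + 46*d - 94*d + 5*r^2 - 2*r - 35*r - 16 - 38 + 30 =72*d^2 + d*(49*r - 48) + 5*r^2 - 37*r - 24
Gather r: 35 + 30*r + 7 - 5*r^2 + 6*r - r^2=-6*r^2 + 36*r + 42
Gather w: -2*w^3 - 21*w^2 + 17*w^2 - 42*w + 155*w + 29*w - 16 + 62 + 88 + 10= -2*w^3 - 4*w^2 + 142*w + 144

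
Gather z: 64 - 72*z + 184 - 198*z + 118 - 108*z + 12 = 378 - 378*z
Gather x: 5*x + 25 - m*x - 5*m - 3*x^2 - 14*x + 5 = -5*m - 3*x^2 + x*(-m - 9) + 30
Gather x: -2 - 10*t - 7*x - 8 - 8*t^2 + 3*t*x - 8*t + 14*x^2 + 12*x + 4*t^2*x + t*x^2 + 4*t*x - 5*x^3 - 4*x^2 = -8*t^2 - 18*t - 5*x^3 + x^2*(t + 10) + x*(4*t^2 + 7*t + 5) - 10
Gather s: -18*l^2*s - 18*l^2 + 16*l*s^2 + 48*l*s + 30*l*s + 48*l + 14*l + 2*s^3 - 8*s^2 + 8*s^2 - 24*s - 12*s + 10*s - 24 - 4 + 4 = -18*l^2 + 16*l*s^2 + 62*l + 2*s^3 + s*(-18*l^2 + 78*l - 26) - 24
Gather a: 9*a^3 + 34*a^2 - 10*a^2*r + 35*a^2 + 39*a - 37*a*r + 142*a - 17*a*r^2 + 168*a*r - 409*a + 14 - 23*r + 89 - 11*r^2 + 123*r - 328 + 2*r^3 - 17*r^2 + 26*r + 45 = 9*a^3 + a^2*(69 - 10*r) + a*(-17*r^2 + 131*r - 228) + 2*r^3 - 28*r^2 + 126*r - 180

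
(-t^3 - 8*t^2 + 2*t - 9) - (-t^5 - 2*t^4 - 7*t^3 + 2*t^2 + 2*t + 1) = t^5 + 2*t^4 + 6*t^3 - 10*t^2 - 10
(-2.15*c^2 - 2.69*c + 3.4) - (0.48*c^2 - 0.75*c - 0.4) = -2.63*c^2 - 1.94*c + 3.8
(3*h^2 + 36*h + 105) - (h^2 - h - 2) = 2*h^2 + 37*h + 107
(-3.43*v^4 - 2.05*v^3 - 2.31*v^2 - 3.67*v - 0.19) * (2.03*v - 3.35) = -6.9629*v^5 + 7.329*v^4 + 2.1782*v^3 + 0.288400000000001*v^2 + 11.9088*v + 0.6365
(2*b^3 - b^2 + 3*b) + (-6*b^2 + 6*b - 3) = 2*b^3 - 7*b^2 + 9*b - 3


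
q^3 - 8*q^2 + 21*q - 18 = (q - 3)^2*(q - 2)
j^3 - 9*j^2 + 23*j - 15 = (j - 5)*(j - 3)*(j - 1)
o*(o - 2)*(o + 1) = o^3 - o^2 - 2*o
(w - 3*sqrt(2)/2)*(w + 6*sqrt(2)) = w^2 + 9*sqrt(2)*w/2 - 18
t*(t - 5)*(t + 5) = t^3 - 25*t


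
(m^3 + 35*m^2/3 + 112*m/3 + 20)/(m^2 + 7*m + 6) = (3*m^2 + 17*m + 10)/(3*(m + 1))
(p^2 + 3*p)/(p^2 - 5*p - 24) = p/(p - 8)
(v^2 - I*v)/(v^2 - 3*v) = (v - I)/(v - 3)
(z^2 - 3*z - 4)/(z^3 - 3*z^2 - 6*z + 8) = (z + 1)/(z^2 + z - 2)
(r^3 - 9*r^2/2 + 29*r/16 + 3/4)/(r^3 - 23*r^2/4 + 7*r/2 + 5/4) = (r^2 - 19*r/4 + 3)/(r^2 - 6*r + 5)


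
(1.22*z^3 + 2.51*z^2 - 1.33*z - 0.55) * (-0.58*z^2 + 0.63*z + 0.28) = -0.7076*z^5 - 0.6872*z^4 + 2.6943*z^3 + 0.1839*z^2 - 0.7189*z - 0.154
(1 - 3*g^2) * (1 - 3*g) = 9*g^3 - 3*g^2 - 3*g + 1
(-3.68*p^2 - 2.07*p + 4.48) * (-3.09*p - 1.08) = 11.3712*p^3 + 10.3707*p^2 - 11.6076*p - 4.8384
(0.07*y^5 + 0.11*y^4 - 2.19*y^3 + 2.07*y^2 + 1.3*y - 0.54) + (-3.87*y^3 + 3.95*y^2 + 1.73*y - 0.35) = 0.07*y^5 + 0.11*y^4 - 6.06*y^3 + 6.02*y^2 + 3.03*y - 0.89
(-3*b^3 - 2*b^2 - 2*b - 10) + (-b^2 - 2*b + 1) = -3*b^3 - 3*b^2 - 4*b - 9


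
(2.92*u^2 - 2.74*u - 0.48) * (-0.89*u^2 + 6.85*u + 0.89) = -2.5988*u^4 + 22.4406*u^3 - 15.743*u^2 - 5.7266*u - 0.4272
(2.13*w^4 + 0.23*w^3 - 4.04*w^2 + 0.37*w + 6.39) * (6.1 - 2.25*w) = -4.7925*w^5 + 12.4755*w^4 + 10.493*w^3 - 25.4765*w^2 - 12.1205*w + 38.979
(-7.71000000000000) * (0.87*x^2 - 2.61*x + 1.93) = -6.7077*x^2 + 20.1231*x - 14.8803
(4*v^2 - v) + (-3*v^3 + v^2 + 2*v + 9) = -3*v^3 + 5*v^2 + v + 9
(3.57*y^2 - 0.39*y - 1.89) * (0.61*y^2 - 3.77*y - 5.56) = 2.1777*y^4 - 13.6968*y^3 - 19.5318*y^2 + 9.2937*y + 10.5084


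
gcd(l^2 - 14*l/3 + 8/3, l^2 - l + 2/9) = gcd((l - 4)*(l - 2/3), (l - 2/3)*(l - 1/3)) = l - 2/3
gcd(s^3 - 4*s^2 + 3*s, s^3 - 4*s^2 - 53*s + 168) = s - 3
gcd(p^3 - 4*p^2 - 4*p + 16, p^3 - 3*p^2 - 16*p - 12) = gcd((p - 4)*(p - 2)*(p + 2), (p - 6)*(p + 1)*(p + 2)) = p + 2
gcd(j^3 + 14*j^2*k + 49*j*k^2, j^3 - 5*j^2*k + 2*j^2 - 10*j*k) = j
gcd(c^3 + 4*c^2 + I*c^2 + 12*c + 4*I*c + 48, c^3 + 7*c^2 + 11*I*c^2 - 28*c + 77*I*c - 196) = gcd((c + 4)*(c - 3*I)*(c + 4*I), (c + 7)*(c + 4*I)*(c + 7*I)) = c + 4*I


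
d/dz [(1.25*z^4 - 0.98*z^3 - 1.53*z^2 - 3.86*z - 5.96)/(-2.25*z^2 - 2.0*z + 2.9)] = (-5.625*z^5 - 5.295*z^4 + 18.42*z^3 - 14.151*z^2 - 35.694*z - 23.114)/(5.0625*z^4 + 9.0*z^3 - 9.05*z^2 - 11.6*z + 8.41)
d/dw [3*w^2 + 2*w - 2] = 6*w + 2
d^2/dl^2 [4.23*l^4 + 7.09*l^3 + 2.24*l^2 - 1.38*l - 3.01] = 50.76*l^2 + 42.54*l + 4.48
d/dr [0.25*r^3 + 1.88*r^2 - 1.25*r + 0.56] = 0.75*r^2 + 3.76*r - 1.25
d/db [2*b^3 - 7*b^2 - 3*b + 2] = 6*b^2 - 14*b - 3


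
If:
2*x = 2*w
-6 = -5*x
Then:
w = 6/5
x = 6/5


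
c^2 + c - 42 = (c - 6)*(c + 7)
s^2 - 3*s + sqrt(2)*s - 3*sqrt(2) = (s - 3)*(s + sqrt(2))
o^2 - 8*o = o*(o - 8)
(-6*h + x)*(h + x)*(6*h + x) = -36*h^3 - 36*h^2*x + h*x^2 + x^3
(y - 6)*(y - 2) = y^2 - 8*y + 12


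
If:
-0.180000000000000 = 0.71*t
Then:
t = -0.25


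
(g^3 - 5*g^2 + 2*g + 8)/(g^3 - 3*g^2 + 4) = (g - 4)/(g - 2)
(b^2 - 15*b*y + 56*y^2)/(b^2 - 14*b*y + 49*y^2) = (-b + 8*y)/(-b + 7*y)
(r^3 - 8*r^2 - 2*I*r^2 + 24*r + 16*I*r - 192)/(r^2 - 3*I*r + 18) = (r^2 + 4*r*(-2 + I) - 32*I)/(r + 3*I)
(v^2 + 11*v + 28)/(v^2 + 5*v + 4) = (v + 7)/(v + 1)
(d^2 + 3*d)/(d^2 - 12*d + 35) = d*(d + 3)/(d^2 - 12*d + 35)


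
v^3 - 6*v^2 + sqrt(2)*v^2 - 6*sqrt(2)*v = v*(v - 6)*(v + sqrt(2))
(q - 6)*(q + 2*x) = q^2 + 2*q*x - 6*q - 12*x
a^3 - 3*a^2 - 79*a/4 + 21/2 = (a - 6)*(a - 1/2)*(a + 7/2)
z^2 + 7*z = z*(z + 7)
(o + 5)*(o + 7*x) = o^2 + 7*o*x + 5*o + 35*x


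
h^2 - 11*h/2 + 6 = (h - 4)*(h - 3/2)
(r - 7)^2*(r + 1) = r^3 - 13*r^2 + 35*r + 49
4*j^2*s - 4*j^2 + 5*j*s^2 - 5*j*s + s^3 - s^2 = (j + s)*(4*j + s)*(s - 1)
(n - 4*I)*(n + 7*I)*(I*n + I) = I*n^3 - 3*n^2 + I*n^2 - 3*n + 28*I*n + 28*I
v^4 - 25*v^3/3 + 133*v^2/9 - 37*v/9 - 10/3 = (v - 6)*(v - 5/3)*(v - 1)*(v + 1/3)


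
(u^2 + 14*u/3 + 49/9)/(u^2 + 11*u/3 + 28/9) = (3*u + 7)/(3*u + 4)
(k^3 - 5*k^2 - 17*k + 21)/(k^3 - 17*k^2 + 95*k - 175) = (k^2 + 2*k - 3)/(k^2 - 10*k + 25)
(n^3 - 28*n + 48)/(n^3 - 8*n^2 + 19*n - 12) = (n^2 + 4*n - 12)/(n^2 - 4*n + 3)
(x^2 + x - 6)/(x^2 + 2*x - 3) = (x - 2)/(x - 1)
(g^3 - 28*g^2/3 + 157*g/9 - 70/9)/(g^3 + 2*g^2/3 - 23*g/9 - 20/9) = (3*g^2 - 23*g + 14)/(3*g^2 + 7*g + 4)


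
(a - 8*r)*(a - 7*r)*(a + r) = a^3 - 14*a^2*r + 41*a*r^2 + 56*r^3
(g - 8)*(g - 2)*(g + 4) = g^3 - 6*g^2 - 24*g + 64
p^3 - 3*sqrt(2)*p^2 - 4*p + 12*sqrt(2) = (p - 2)*(p + 2)*(p - 3*sqrt(2))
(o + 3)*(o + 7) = o^2 + 10*o + 21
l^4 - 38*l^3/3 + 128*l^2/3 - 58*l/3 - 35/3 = (l - 7)*(l - 5)*(l - 1)*(l + 1/3)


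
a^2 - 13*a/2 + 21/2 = (a - 7/2)*(a - 3)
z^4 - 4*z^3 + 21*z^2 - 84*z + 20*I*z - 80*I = (z - 4)*(z - 5*I)*(z + I)*(z + 4*I)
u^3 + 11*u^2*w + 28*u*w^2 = u*(u + 4*w)*(u + 7*w)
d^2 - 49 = (d - 7)*(d + 7)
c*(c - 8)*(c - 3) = c^3 - 11*c^2 + 24*c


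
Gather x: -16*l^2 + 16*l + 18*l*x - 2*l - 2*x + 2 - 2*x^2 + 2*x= -16*l^2 + 18*l*x + 14*l - 2*x^2 + 2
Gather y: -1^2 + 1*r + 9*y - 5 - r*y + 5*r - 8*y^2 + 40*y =6*r - 8*y^2 + y*(49 - r) - 6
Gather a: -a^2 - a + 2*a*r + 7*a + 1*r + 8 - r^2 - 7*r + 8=-a^2 + a*(2*r + 6) - r^2 - 6*r + 16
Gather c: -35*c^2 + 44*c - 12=-35*c^2 + 44*c - 12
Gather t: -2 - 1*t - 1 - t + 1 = -2*t - 2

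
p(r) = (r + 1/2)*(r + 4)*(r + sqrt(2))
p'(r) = (r + 1/2)*(r + 4) + (r + 1/2)*(r + sqrt(2)) + (r + 4)*(r + sqrt(2))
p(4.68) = 274.01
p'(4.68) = 129.43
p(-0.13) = 1.84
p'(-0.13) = 6.88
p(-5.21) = -21.63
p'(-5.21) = 28.17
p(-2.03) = 1.86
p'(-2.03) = -3.29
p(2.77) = 92.63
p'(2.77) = 64.15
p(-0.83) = -0.61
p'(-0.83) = 0.61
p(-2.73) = 3.73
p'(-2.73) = -1.57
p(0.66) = 11.21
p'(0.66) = 17.48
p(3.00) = 108.15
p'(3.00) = 70.85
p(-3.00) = 3.96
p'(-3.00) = -0.12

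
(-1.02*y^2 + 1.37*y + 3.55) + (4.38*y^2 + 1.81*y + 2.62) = 3.36*y^2 + 3.18*y + 6.17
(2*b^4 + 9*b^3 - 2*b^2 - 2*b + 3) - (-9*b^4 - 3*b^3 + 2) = 11*b^4 + 12*b^3 - 2*b^2 - 2*b + 1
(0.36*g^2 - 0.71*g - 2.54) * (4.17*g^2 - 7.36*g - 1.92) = 1.5012*g^4 - 5.6103*g^3 - 6.0574*g^2 + 20.0576*g + 4.8768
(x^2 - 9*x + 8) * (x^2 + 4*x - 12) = x^4 - 5*x^3 - 40*x^2 + 140*x - 96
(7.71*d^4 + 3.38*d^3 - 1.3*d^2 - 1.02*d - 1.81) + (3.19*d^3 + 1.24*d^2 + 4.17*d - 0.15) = 7.71*d^4 + 6.57*d^3 - 0.0600000000000001*d^2 + 3.15*d - 1.96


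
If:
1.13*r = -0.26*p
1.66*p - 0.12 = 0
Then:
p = 0.07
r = -0.02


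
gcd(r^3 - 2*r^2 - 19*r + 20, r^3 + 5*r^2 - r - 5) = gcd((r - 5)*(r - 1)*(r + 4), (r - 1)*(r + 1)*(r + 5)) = r - 1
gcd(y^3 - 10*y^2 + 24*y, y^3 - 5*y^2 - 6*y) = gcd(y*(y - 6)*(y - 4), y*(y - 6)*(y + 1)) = y^2 - 6*y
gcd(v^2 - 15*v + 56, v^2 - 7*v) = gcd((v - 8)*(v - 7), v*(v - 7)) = v - 7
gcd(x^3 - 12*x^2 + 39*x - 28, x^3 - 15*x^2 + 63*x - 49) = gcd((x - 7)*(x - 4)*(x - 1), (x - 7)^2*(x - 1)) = x^2 - 8*x + 7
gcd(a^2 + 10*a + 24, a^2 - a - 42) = a + 6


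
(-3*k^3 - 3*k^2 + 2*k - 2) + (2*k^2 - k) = -3*k^3 - k^2 + k - 2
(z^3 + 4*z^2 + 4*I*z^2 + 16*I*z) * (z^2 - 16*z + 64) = z^5 - 12*z^4 + 4*I*z^4 - 48*I*z^3 + 256*z^2 + 1024*I*z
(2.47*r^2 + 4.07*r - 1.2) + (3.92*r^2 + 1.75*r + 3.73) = 6.39*r^2 + 5.82*r + 2.53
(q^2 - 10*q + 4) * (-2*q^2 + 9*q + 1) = -2*q^4 + 29*q^3 - 97*q^2 + 26*q + 4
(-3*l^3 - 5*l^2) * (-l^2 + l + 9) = 3*l^5 + 2*l^4 - 32*l^3 - 45*l^2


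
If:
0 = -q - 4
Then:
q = -4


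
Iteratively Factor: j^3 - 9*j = (j - 3)*(j^2 + 3*j) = (j - 3)*(j + 3)*(j)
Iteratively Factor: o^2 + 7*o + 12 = (o + 3)*(o + 4)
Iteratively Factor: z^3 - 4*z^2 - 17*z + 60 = (z - 5)*(z^2 + z - 12) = (z - 5)*(z + 4)*(z - 3)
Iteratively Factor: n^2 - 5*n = (n)*(n - 5)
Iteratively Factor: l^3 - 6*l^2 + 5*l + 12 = (l - 3)*(l^2 - 3*l - 4) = (l - 4)*(l - 3)*(l + 1)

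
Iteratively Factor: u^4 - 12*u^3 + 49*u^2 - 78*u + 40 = (u - 5)*(u^3 - 7*u^2 + 14*u - 8) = (u - 5)*(u - 4)*(u^2 - 3*u + 2) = (u - 5)*(u - 4)*(u - 1)*(u - 2)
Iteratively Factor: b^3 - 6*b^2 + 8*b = (b - 4)*(b^2 - 2*b) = (b - 4)*(b - 2)*(b)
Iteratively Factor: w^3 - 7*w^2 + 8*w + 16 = (w - 4)*(w^2 - 3*w - 4) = (w - 4)^2*(w + 1)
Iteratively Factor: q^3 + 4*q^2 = (q)*(q^2 + 4*q) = q^2*(q + 4)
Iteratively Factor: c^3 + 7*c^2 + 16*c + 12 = (c + 3)*(c^2 + 4*c + 4) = (c + 2)*(c + 3)*(c + 2)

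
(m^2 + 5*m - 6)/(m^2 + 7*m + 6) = (m - 1)/(m + 1)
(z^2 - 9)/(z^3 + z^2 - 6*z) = (z - 3)/(z*(z - 2))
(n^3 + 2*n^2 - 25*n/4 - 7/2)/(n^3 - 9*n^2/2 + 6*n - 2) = (4*n^2 + 16*n + 7)/(2*(2*n^2 - 5*n + 2))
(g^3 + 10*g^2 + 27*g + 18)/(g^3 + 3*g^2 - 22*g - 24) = (g + 3)/(g - 4)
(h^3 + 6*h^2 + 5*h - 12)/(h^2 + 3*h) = h + 3 - 4/h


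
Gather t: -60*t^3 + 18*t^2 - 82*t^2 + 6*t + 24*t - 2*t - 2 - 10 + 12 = -60*t^3 - 64*t^2 + 28*t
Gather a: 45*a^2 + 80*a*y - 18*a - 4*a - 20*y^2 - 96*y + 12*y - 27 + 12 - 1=45*a^2 + a*(80*y - 22) - 20*y^2 - 84*y - 16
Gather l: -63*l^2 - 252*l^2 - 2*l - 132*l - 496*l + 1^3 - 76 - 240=-315*l^2 - 630*l - 315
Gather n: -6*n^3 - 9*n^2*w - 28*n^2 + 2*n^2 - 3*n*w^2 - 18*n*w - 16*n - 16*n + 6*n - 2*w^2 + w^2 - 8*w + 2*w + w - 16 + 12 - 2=-6*n^3 + n^2*(-9*w - 26) + n*(-3*w^2 - 18*w - 26) - w^2 - 5*w - 6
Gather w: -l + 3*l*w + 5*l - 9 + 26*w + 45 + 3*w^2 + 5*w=4*l + 3*w^2 + w*(3*l + 31) + 36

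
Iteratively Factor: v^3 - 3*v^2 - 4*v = (v - 4)*(v^2 + v) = v*(v - 4)*(v + 1)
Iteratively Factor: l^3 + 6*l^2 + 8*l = (l + 4)*(l^2 + 2*l) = l*(l + 4)*(l + 2)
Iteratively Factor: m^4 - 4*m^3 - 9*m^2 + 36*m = (m - 3)*(m^3 - m^2 - 12*m) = (m - 4)*(m - 3)*(m^2 + 3*m) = m*(m - 4)*(m - 3)*(m + 3)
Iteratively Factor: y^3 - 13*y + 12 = (y + 4)*(y^2 - 4*y + 3) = (y - 1)*(y + 4)*(y - 3)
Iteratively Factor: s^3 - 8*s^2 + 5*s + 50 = (s + 2)*(s^2 - 10*s + 25) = (s - 5)*(s + 2)*(s - 5)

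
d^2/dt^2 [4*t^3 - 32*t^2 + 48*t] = 24*t - 64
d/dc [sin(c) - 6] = cos(c)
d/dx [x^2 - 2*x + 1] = 2*x - 2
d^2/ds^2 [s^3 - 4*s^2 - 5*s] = 6*s - 8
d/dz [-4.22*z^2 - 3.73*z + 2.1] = -8.44*z - 3.73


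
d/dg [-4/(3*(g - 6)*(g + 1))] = 4*(2*g - 5)/(3*(g - 6)^2*(g + 1)^2)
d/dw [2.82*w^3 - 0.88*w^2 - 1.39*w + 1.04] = 8.46*w^2 - 1.76*w - 1.39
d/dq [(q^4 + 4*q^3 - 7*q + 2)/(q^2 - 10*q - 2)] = (2*q^5 - 26*q^4 - 88*q^3 - 17*q^2 - 4*q + 34)/(q^4 - 20*q^3 + 96*q^2 + 40*q + 4)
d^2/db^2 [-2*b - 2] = 0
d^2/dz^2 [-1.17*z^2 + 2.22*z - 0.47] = -2.34000000000000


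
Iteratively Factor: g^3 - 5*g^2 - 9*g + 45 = (g - 3)*(g^2 - 2*g - 15) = (g - 5)*(g - 3)*(g + 3)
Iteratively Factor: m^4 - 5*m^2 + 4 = (m - 1)*(m^3 + m^2 - 4*m - 4) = (m - 1)*(m + 1)*(m^2 - 4) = (m - 1)*(m + 1)*(m + 2)*(m - 2)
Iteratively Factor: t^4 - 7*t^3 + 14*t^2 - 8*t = (t)*(t^3 - 7*t^2 + 14*t - 8) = t*(t - 2)*(t^2 - 5*t + 4) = t*(t - 4)*(t - 2)*(t - 1)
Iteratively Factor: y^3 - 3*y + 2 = (y + 2)*(y^2 - 2*y + 1) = (y - 1)*(y + 2)*(y - 1)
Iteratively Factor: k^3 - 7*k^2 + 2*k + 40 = (k + 2)*(k^2 - 9*k + 20) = (k - 4)*(k + 2)*(k - 5)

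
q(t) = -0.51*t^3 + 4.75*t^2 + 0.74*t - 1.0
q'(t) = -1.53*t^2 + 9.5*t + 0.74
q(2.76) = 26.50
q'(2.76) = 15.31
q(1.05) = 4.42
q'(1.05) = 9.03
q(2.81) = 27.27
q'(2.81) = 15.35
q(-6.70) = 360.66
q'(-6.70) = -131.59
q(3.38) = 36.07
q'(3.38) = 15.37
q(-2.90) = 49.24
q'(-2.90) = -39.68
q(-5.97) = 272.39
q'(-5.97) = -110.51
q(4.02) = 45.60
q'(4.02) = 14.20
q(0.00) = -1.00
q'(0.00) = 0.74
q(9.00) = 18.62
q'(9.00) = -37.69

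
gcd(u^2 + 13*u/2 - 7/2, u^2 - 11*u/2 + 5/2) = u - 1/2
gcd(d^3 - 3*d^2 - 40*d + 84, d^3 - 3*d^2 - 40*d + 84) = d^3 - 3*d^2 - 40*d + 84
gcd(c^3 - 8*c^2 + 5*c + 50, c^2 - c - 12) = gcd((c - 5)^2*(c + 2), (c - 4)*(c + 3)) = 1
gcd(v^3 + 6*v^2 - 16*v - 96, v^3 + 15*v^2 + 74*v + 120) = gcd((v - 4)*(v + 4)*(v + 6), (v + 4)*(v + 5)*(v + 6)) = v^2 + 10*v + 24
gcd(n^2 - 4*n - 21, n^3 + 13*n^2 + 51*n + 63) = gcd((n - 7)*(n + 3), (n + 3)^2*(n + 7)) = n + 3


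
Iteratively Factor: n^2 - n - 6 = (n - 3)*(n + 2)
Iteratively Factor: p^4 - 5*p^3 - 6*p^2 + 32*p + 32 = (p - 4)*(p^3 - p^2 - 10*p - 8) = (p - 4)*(p + 1)*(p^2 - 2*p - 8) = (p - 4)*(p + 1)*(p + 2)*(p - 4)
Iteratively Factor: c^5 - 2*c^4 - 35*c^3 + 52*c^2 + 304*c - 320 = (c - 1)*(c^4 - c^3 - 36*c^2 + 16*c + 320) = (c - 5)*(c - 1)*(c^3 + 4*c^2 - 16*c - 64) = (c - 5)*(c - 4)*(c - 1)*(c^2 + 8*c + 16) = (c - 5)*(c - 4)*(c - 1)*(c + 4)*(c + 4)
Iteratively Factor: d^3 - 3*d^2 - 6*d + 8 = (d - 4)*(d^2 + d - 2) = (d - 4)*(d + 2)*(d - 1)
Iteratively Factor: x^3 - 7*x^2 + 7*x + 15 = (x - 5)*(x^2 - 2*x - 3) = (x - 5)*(x + 1)*(x - 3)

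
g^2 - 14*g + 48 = (g - 8)*(g - 6)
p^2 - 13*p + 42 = (p - 7)*(p - 6)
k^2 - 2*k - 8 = (k - 4)*(k + 2)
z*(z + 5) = z^2 + 5*z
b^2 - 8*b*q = b*(b - 8*q)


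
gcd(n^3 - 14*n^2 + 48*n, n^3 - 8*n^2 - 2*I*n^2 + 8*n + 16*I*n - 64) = n - 8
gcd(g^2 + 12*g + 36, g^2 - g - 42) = g + 6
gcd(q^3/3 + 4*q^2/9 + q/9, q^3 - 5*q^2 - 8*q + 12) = 1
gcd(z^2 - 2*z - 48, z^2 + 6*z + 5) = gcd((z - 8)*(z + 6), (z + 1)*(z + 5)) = 1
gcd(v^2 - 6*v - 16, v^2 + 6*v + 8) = v + 2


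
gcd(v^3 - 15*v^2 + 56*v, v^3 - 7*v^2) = v^2 - 7*v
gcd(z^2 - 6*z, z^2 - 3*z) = z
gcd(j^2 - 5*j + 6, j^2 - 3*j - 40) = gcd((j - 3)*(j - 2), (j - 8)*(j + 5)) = 1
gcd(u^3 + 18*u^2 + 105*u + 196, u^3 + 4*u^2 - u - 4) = u + 4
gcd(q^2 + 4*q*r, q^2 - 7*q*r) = q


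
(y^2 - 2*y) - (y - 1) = y^2 - 3*y + 1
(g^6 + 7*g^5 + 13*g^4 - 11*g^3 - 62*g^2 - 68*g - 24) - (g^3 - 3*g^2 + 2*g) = g^6 + 7*g^5 + 13*g^4 - 12*g^3 - 59*g^2 - 70*g - 24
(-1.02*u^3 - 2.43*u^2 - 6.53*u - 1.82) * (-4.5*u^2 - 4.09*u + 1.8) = 4.59*u^5 + 15.1068*u^4 + 37.4877*u^3 + 30.5237*u^2 - 4.3102*u - 3.276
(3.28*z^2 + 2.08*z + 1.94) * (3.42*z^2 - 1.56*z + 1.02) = 11.2176*z^4 + 1.9968*z^3 + 6.7356*z^2 - 0.9048*z + 1.9788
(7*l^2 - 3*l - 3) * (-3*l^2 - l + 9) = -21*l^4 + 2*l^3 + 75*l^2 - 24*l - 27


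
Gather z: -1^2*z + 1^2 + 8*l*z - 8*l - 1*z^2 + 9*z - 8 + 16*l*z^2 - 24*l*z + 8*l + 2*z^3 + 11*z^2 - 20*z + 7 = 2*z^3 + z^2*(16*l + 10) + z*(-16*l - 12)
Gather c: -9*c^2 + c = -9*c^2 + c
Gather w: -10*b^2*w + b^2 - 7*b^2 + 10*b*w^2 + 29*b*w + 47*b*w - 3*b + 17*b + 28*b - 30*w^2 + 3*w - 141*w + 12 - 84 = -6*b^2 + 42*b + w^2*(10*b - 30) + w*(-10*b^2 + 76*b - 138) - 72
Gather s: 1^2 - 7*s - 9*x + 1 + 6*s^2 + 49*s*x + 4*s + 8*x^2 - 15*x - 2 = 6*s^2 + s*(49*x - 3) + 8*x^2 - 24*x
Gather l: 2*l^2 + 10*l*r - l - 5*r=2*l^2 + l*(10*r - 1) - 5*r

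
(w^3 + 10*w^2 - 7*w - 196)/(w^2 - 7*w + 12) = (w^2 + 14*w + 49)/(w - 3)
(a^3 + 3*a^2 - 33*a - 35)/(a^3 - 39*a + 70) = (a + 1)/(a - 2)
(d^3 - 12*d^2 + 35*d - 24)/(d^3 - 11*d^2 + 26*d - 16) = (d - 3)/(d - 2)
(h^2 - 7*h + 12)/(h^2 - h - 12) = (h - 3)/(h + 3)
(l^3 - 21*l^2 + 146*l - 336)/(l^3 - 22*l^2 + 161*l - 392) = (l - 6)/(l - 7)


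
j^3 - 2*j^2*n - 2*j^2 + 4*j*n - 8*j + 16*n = (j - 4)*(j + 2)*(j - 2*n)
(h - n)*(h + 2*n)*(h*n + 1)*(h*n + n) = h^4*n^2 + h^3*n^3 + h^3*n^2 + h^3*n - 2*h^2*n^4 + h^2*n^3 + h^2*n^2 + h^2*n - 2*h*n^4 - 2*h*n^3 + h*n^2 - 2*n^3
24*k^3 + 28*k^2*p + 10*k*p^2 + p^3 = (2*k + p)^2*(6*k + p)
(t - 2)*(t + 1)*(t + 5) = t^3 + 4*t^2 - 7*t - 10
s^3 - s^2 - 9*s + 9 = (s - 3)*(s - 1)*(s + 3)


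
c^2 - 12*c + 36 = (c - 6)^2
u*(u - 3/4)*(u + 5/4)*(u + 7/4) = u^4 + 9*u^3/4 - u^2/16 - 105*u/64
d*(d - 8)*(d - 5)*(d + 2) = d^4 - 11*d^3 + 14*d^2 + 80*d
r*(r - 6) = r^2 - 6*r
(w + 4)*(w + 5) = w^2 + 9*w + 20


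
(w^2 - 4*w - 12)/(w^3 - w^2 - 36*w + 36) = (w + 2)/(w^2 + 5*w - 6)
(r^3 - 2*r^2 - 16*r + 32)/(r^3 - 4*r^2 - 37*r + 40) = (r^3 - 2*r^2 - 16*r + 32)/(r^3 - 4*r^2 - 37*r + 40)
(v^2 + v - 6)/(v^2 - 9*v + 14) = (v + 3)/(v - 7)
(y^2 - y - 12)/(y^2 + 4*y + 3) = (y - 4)/(y + 1)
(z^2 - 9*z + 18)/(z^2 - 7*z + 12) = (z - 6)/(z - 4)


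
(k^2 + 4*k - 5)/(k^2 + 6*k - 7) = (k + 5)/(k + 7)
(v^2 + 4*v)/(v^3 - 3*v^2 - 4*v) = (v + 4)/(v^2 - 3*v - 4)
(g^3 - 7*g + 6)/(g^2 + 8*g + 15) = (g^2 - 3*g + 2)/(g + 5)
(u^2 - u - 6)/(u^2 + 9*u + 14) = (u - 3)/(u + 7)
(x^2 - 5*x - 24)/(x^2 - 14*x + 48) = (x + 3)/(x - 6)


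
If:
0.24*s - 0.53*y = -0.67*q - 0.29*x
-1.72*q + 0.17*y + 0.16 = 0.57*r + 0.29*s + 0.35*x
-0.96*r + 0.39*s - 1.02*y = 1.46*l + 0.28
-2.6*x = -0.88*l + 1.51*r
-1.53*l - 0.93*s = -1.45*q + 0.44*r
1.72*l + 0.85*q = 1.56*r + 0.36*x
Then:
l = -0.20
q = 0.09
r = -0.18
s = 0.54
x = 0.04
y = 0.38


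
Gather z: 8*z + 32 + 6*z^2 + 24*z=6*z^2 + 32*z + 32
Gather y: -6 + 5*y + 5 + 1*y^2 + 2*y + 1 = y^2 + 7*y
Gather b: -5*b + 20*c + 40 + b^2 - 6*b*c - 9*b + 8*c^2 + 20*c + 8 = b^2 + b*(-6*c - 14) + 8*c^2 + 40*c + 48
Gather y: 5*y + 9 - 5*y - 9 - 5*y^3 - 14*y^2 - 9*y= -5*y^3 - 14*y^2 - 9*y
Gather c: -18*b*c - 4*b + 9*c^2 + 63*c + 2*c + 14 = -4*b + 9*c^2 + c*(65 - 18*b) + 14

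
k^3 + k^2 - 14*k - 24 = (k - 4)*(k + 2)*(k + 3)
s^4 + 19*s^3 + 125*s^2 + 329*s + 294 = (s + 2)*(s + 3)*(s + 7)^2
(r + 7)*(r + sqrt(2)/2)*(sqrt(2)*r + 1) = sqrt(2)*r^3 + 2*r^2 + 7*sqrt(2)*r^2 + sqrt(2)*r/2 + 14*r + 7*sqrt(2)/2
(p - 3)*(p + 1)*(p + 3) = p^3 + p^2 - 9*p - 9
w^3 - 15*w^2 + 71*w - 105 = (w - 7)*(w - 5)*(w - 3)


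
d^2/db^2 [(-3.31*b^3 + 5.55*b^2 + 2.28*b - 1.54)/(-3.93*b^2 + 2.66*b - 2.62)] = (-1.70530256582424e-13*b^5 - 207.788944*b^3 + 347.179344*b^2 + 180.59136*b - 117.895072)/(60.698457*b^6 - 123.250302*b^5 + 204.818238*b^4 - 183.154832*b^3 + 136.545492*b^2 - 54.777912*b + 17.984728)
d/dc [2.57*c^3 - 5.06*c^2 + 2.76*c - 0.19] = 7.71*c^2 - 10.12*c + 2.76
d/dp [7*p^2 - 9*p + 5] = 14*p - 9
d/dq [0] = 0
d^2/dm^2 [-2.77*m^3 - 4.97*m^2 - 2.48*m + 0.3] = -16.62*m - 9.94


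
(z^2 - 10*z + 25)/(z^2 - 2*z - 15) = (z - 5)/(z + 3)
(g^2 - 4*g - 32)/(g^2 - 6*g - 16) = (g + 4)/(g + 2)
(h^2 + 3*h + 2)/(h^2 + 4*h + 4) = (h + 1)/(h + 2)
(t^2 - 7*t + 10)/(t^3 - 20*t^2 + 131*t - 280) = (t - 2)/(t^2 - 15*t + 56)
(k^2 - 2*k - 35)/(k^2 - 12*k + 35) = (k + 5)/(k - 5)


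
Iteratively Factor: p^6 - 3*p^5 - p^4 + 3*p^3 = (p - 1)*(p^5 - 2*p^4 - 3*p^3) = (p - 1)*(p + 1)*(p^4 - 3*p^3) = (p - 3)*(p - 1)*(p + 1)*(p^3) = p*(p - 3)*(p - 1)*(p + 1)*(p^2) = p^2*(p - 3)*(p - 1)*(p + 1)*(p)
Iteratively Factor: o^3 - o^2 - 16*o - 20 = (o + 2)*(o^2 - 3*o - 10) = (o - 5)*(o + 2)*(o + 2)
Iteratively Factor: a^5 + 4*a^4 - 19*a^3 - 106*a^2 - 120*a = (a + 4)*(a^4 - 19*a^2 - 30*a) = a*(a + 4)*(a^3 - 19*a - 30) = a*(a + 3)*(a + 4)*(a^2 - 3*a - 10) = a*(a - 5)*(a + 3)*(a + 4)*(a + 2)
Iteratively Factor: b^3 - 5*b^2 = (b)*(b^2 - 5*b) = b^2*(b - 5)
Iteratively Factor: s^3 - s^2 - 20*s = (s + 4)*(s^2 - 5*s) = (s - 5)*(s + 4)*(s)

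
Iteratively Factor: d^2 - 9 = (d - 3)*(d + 3)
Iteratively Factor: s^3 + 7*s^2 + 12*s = (s + 3)*(s^2 + 4*s) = s*(s + 3)*(s + 4)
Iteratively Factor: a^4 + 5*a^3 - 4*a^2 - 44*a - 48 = (a + 2)*(a^3 + 3*a^2 - 10*a - 24) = (a + 2)^2*(a^2 + a - 12) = (a - 3)*(a + 2)^2*(a + 4)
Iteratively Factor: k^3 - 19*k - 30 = (k + 2)*(k^2 - 2*k - 15) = (k - 5)*(k + 2)*(k + 3)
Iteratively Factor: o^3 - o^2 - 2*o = (o + 1)*(o^2 - 2*o) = (o - 2)*(o + 1)*(o)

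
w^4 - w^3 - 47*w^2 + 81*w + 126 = (w - 6)*(w - 3)*(w + 1)*(w + 7)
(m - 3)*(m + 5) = m^2 + 2*m - 15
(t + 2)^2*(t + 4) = t^3 + 8*t^2 + 20*t + 16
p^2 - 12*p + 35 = (p - 7)*(p - 5)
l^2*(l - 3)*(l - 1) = l^4 - 4*l^3 + 3*l^2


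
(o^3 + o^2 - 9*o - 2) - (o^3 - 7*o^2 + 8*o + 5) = 8*o^2 - 17*o - 7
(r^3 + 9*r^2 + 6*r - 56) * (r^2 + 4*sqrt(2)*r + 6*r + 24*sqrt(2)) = r^5 + 4*sqrt(2)*r^4 + 15*r^4 + 60*r^3 + 60*sqrt(2)*r^3 - 20*r^2 + 240*sqrt(2)*r^2 - 336*r - 80*sqrt(2)*r - 1344*sqrt(2)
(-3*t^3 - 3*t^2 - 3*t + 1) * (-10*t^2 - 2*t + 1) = 30*t^5 + 36*t^4 + 33*t^3 - 7*t^2 - 5*t + 1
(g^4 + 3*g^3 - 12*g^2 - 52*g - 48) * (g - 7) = g^5 - 4*g^4 - 33*g^3 + 32*g^2 + 316*g + 336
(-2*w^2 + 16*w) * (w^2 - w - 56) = -2*w^4 + 18*w^3 + 96*w^2 - 896*w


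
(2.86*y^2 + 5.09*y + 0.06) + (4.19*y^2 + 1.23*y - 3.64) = 7.05*y^2 + 6.32*y - 3.58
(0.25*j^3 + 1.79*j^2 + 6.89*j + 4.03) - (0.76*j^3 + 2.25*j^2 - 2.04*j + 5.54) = -0.51*j^3 - 0.46*j^2 + 8.93*j - 1.51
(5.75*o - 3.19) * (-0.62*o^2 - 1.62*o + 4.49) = -3.565*o^3 - 7.3372*o^2 + 30.9853*o - 14.3231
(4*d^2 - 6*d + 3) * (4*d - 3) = 16*d^3 - 36*d^2 + 30*d - 9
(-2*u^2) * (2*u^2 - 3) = -4*u^4 + 6*u^2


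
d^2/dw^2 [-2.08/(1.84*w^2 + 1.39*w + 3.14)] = (14.084096*w^2 + 10.639616*w - 2.08*(3.68*w + 1.39)*(7.36*w + 2.78) + 24.034816)/(1.84*w^2 + 1.39*w + 3.14)^3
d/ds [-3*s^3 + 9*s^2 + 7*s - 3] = -9*s^2 + 18*s + 7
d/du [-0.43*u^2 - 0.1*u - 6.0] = -0.86*u - 0.1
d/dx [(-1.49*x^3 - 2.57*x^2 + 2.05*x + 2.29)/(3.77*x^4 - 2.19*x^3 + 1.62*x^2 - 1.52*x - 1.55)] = (5.6173*x^6 + 19.3778*x^5 - 31.2276*x^4 - 21.0246*x^3 + 22.5592*x^2 + 0.547399999999999*x + 0.3033)/(14.2129*x^8 - 16.5126*x^7 + 17.0109*x^6 - 18.5564*x^5 - 2.405*x^4 + 1.8642*x^3 - 2.7116*x^2 + 4.712*x + 2.4025)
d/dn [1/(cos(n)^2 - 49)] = 2*sin(n)*cos(n)/(cos(n)^2 - 49)^2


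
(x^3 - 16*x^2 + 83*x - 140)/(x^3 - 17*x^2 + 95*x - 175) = (x - 4)/(x - 5)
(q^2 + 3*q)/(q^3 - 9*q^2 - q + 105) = q/(q^2 - 12*q + 35)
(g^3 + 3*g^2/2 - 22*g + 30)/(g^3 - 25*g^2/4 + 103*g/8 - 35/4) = 4*(g + 6)/(4*g - 7)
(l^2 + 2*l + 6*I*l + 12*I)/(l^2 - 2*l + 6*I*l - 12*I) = (l + 2)/(l - 2)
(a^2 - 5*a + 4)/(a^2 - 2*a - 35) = (-a^2 + 5*a - 4)/(-a^2 + 2*a + 35)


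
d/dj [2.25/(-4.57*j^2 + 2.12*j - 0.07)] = (20.565*j - 4.77)/(4.57*j^2 - 2.12*j + 0.07)^2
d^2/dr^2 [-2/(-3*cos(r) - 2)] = 6*(3*sin(r)^2 + 2*cos(r) + 3)/(3*cos(r) + 2)^3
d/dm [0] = 0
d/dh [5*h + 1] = 5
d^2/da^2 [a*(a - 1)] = 2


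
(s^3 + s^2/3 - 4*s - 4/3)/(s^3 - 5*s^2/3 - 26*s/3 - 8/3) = (s - 2)/(s - 4)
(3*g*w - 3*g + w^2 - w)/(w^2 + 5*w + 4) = (3*g*w - 3*g + w^2 - w)/(w^2 + 5*w + 4)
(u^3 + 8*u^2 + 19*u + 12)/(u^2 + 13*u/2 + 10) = 2*(u^2 + 4*u + 3)/(2*u + 5)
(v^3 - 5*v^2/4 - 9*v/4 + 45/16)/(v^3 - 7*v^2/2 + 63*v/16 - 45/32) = 2*(2*v + 3)/(4*v - 3)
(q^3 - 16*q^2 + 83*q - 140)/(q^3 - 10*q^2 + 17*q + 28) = (q - 5)/(q + 1)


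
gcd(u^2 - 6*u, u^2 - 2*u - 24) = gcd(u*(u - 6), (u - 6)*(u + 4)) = u - 6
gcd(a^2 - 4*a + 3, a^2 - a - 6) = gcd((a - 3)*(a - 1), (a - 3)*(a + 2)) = a - 3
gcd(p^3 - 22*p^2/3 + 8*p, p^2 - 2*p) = p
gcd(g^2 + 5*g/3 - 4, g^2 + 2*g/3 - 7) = g + 3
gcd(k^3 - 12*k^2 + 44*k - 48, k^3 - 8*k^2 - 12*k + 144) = k - 6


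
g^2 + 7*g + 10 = (g + 2)*(g + 5)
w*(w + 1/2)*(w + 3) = w^3 + 7*w^2/2 + 3*w/2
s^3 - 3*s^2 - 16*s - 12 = (s - 6)*(s + 1)*(s + 2)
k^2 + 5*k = k*(k + 5)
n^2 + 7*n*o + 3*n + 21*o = (n + 3)*(n + 7*o)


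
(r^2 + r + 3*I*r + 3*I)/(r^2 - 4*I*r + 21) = (r + 1)/(r - 7*I)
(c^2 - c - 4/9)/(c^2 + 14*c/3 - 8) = (c + 1/3)/(c + 6)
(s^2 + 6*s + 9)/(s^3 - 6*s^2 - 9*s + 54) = (s + 3)/(s^2 - 9*s + 18)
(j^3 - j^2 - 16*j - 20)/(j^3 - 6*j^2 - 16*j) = (j^2 - 3*j - 10)/(j*(j - 8))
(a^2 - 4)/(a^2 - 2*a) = (a + 2)/a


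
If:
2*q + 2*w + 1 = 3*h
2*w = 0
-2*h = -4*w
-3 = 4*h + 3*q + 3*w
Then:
No Solution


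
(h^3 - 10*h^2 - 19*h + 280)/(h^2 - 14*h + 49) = (h^2 - 3*h - 40)/(h - 7)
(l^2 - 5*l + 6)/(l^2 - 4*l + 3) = (l - 2)/(l - 1)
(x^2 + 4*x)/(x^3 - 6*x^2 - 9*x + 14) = x*(x + 4)/(x^3 - 6*x^2 - 9*x + 14)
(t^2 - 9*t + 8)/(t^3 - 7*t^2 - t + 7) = (t - 8)/(t^2 - 6*t - 7)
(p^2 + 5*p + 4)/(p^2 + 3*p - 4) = (p + 1)/(p - 1)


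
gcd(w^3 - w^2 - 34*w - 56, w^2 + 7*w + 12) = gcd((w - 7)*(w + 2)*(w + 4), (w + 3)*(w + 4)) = w + 4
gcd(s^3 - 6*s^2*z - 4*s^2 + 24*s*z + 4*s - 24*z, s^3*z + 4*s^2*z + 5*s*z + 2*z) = 1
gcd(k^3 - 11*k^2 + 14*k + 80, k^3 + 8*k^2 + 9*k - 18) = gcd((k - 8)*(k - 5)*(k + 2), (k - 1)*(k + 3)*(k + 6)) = 1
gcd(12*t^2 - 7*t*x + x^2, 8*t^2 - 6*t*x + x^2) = -4*t + x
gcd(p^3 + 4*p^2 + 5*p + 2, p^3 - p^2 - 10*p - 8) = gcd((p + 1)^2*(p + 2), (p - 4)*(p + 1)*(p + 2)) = p^2 + 3*p + 2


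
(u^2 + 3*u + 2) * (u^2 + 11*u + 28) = u^4 + 14*u^3 + 63*u^2 + 106*u + 56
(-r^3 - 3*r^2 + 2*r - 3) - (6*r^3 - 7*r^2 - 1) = -7*r^3 + 4*r^2 + 2*r - 2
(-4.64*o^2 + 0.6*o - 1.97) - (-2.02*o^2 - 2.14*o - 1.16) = -2.62*o^2 + 2.74*o - 0.81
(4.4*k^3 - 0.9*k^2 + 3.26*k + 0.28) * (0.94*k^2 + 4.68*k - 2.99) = 4.136*k^5 + 19.746*k^4 - 14.3036*k^3 + 18.211*k^2 - 8.437*k - 0.8372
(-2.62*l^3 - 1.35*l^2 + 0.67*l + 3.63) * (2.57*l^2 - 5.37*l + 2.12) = -6.7334*l^5 + 10.5999*l^4 + 3.417*l^3 + 2.8692*l^2 - 18.0727*l + 7.6956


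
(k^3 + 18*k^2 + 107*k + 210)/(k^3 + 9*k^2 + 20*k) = (k^2 + 13*k + 42)/(k*(k + 4))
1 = 1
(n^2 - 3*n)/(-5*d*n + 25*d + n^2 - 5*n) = n*(3 - n)/(5*d*n - 25*d - n^2 + 5*n)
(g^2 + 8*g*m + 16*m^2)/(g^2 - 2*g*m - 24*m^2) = (g + 4*m)/(g - 6*m)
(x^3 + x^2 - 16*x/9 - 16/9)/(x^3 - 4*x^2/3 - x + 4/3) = (x + 4/3)/(x - 1)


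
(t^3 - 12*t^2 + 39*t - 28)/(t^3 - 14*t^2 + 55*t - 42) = (t - 4)/(t - 6)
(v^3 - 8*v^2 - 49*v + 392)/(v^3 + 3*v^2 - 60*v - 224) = (v - 7)/(v + 4)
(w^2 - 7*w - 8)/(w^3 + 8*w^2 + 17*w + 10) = (w - 8)/(w^2 + 7*w + 10)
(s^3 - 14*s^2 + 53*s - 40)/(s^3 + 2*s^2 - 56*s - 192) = (s^2 - 6*s + 5)/(s^2 + 10*s + 24)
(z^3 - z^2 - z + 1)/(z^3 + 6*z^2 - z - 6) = (z - 1)/(z + 6)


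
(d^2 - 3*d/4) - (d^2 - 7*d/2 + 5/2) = 11*d/4 - 5/2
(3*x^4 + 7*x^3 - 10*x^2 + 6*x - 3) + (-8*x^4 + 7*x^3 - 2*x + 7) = -5*x^4 + 14*x^3 - 10*x^2 + 4*x + 4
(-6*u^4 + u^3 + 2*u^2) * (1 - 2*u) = 12*u^5 - 8*u^4 - 3*u^3 + 2*u^2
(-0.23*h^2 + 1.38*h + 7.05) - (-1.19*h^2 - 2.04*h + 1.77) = 0.96*h^2 + 3.42*h + 5.28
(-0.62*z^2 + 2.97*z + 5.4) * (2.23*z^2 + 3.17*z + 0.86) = -1.3826*z^4 + 4.6577*z^3 + 20.9237*z^2 + 19.6722*z + 4.644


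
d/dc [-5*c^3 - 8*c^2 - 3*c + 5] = -15*c^2 - 16*c - 3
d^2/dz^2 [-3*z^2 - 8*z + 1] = -6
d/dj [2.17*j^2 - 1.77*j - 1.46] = 4.34*j - 1.77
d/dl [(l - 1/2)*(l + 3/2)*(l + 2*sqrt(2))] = 3*l^2 + 2*l + 4*sqrt(2)*l - 3/4 + 2*sqrt(2)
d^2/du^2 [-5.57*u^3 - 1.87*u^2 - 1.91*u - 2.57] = -33.42*u - 3.74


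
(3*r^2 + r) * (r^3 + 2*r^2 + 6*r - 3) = 3*r^5 + 7*r^4 + 20*r^3 - 3*r^2 - 3*r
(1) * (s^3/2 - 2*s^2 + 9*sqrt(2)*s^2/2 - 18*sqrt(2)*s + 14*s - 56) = s^3/2 - 2*s^2 + 9*sqrt(2)*s^2/2 - 18*sqrt(2)*s + 14*s - 56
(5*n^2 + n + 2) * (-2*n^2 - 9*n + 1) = -10*n^4 - 47*n^3 - 8*n^2 - 17*n + 2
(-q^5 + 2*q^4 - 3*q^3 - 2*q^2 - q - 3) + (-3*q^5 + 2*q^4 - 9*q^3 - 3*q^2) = -4*q^5 + 4*q^4 - 12*q^3 - 5*q^2 - q - 3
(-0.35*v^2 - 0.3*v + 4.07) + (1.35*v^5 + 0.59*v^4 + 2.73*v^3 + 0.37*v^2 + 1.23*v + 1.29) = 1.35*v^5 + 0.59*v^4 + 2.73*v^3 + 0.02*v^2 + 0.93*v + 5.36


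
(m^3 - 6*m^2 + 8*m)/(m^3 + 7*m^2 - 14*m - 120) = m*(m - 2)/(m^2 + 11*m + 30)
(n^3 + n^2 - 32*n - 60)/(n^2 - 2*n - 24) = (n^2 + 7*n + 10)/(n + 4)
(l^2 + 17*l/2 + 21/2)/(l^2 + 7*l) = (l + 3/2)/l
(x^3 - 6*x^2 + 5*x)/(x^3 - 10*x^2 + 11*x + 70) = x*(x - 1)/(x^2 - 5*x - 14)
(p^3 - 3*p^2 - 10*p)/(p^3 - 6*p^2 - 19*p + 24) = p*(p^2 - 3*p - 10)/(p^3 - 6*p^2 - 19*p + 24)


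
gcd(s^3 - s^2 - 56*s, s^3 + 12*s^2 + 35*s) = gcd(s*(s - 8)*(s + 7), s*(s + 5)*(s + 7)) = s^2 + 7*s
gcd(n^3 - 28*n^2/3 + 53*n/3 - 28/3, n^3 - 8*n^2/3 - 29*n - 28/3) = n - 7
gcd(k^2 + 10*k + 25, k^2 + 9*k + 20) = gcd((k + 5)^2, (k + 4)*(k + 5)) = k + 5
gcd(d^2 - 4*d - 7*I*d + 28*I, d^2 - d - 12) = d - 4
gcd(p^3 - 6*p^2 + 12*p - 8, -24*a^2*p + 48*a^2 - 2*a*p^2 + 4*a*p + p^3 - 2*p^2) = p - 2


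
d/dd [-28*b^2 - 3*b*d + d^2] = -3*b + 2*d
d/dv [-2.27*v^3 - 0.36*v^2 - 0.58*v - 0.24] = -6.81*v^2 - 0.72*v - 0.58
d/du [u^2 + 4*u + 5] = 2*u + 4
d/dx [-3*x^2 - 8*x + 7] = -6*x - 8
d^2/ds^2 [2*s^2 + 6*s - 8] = 4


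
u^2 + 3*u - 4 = (u - 1)*(u + 4)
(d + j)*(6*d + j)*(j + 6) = 6*d^2*j + 36*d^2 + 7*d*j^2 + 42*d*j + j^3 + 6*j^2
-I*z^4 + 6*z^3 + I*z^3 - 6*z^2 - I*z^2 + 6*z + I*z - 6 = (z - I)*(z + I)*(z + 6*I)*(-I*z + I)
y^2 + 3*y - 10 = (y - 2)*(y + 5)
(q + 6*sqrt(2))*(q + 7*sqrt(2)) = q^2 + 13*sqrt(2)*q + 84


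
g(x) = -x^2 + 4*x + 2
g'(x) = 4 - 2*x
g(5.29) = -4.82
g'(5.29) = -6.58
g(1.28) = 5.48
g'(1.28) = 1.44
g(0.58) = 3.98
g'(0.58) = 2.84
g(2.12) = 5.99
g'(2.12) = -0.24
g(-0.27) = 0.85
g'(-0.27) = 4.54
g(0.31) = 3.14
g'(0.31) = 3.38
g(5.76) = -8.14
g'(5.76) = -7.52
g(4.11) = 1.55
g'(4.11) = -4.22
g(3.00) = 5.00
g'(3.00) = -2.00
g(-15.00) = -283.00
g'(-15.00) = 34.00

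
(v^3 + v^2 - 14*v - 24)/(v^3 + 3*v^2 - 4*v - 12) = (v - 4)/(v - 2)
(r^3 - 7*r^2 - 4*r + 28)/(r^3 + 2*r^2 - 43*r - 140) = (r^2 - 4)/(r^2 + 9*r + 20)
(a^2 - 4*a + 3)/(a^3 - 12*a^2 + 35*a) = (a^2 - 4*a + 3)/(a*(a^2 - 12*a + 35))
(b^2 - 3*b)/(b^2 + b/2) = 2*(b - 3)/(2*b + 1)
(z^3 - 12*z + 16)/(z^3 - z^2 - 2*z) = (z^2 + 2*z - 8)/(z*(z + 1))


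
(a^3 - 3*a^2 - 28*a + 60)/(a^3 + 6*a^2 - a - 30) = (a - 6)/(a + 3)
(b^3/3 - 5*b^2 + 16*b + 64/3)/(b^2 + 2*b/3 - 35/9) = 3*(b^3 - 15*b^2 + 48*b + 64)/(9*b^2 + 6*b - 35)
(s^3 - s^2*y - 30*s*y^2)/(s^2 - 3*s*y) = (s^2 - s*y - 30*y^2)/(s - 3*y)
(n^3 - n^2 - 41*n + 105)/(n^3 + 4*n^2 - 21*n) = (n - 5)/n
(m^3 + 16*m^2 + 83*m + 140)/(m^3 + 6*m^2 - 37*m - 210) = (m + 4)/(m - 6)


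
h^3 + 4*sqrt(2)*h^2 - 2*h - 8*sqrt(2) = (h - sqrt(2))*(h + sqrt(2))*(h + 4*sqrt(2))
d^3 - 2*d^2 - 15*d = d*(d - 5)*(d + 3)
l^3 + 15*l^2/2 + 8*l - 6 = (l - 1/2)*(l + 2)*(l + 6)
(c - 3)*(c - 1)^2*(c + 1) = c^4 - 4*c^3 + 2*c^2 + 4*c - 3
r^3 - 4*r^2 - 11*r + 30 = (r - 5)*(r - 2)*(r + 3)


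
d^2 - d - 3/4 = (d - 3/2)*(d + 1/2)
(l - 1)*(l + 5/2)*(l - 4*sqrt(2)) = l^3 - 4*sqrt(2)*l^2 + 3*l^2/2 - 6*sqrt(2)*l - 5*l/2 + 10*sqrt(2)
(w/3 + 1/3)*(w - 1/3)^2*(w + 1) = w^4/3 + 4*w^3/9 - 2*w^2/27 - 4*w/27 + 1/27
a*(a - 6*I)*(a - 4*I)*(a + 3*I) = a^4 - 7*I*a^3 + 6*a^2 - 72*I*a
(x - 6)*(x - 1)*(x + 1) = x^3 - 6*x^2 - x + 6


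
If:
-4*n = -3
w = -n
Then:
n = 3/4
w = -3/4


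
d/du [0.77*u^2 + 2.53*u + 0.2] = 1.54*u + 2.53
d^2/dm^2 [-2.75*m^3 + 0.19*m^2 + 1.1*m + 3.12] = 0.38 - 16.5*m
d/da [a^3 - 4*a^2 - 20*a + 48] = 3*a^2 - 8*a - 20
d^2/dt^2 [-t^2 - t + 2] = -2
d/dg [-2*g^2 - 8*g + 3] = -4*g - 8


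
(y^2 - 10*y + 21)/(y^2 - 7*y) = (y - 3)/y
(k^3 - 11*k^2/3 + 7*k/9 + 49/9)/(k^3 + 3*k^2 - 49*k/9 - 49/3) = (3*k^2 - 4*k - 7)/(3*k^2 + 16*k + 21)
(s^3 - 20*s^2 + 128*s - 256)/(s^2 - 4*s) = s - 16 + 64/s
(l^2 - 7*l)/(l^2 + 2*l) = (l - 7)/(l + 2)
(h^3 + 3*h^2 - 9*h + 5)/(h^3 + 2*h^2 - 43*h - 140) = (h^2 - 2*h + 1)/(h^2 - 3*h - 28)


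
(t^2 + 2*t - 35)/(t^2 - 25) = (t + 7)/(t + 5)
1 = 1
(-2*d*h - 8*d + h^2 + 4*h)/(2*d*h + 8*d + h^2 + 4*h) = (-2*d + h)/(2*d + h)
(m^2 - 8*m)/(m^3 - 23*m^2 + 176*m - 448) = m/(m^2 - 15*m + 56)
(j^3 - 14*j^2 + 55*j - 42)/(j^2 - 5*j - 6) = (j^2 - 8*j + 7)/(j + 1)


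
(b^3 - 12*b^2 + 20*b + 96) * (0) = 0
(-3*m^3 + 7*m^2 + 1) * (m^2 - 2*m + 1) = -3*m^5 + 13*m^4 - 17*m^3 + 8*m^2 - 2*m + 1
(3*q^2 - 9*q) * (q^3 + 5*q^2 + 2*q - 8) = 3*q^5 + 6*q^4 - 39*q^3 - 42*q^2 + 72*q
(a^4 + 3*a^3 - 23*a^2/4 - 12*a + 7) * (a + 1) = a^5 + 4*a^4 - 11*a^3/4 - 71*a^2/4 - 5*a + 7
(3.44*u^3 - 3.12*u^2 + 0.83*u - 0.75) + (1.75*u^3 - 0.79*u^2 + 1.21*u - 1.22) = 5.19*u^3 - 3.91*u^2 + 2.04*u - 1.97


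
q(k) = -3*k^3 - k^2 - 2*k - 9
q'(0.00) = -2.00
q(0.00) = -9.00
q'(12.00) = -1322.00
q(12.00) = -5361.00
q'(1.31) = -20.06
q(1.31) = -20.08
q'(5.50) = -285.25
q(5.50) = -549.38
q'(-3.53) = -107.09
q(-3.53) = 117.56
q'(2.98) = -87.88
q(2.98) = -103.23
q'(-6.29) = -345.50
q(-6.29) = 710.59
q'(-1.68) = -24.04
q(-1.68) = 5.76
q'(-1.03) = -9.49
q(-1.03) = -4.72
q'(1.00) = -13.00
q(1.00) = -15.00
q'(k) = -9*k^2 - 2*k - 2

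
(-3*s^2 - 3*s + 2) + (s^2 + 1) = -2*s^2 - 3*s + 3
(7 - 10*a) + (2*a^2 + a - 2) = 2*a^2 - 9*a + 5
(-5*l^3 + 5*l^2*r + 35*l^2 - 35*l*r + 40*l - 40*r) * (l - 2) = -5*l^4 + 5*l^3*r + 45*l^3 - 45*l^2*r - 30*l^2 + 30*l*r - 80*l + 80*r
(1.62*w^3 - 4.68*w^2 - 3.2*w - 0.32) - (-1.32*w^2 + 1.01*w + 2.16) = 1.62*w^3 - 3.36*w^2 - 4.21*w - 2.48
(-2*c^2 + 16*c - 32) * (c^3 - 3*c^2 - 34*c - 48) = -2*c^5 + 22*c^4 - 12*c^3 - 352*c^2 + 320*c + 1536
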